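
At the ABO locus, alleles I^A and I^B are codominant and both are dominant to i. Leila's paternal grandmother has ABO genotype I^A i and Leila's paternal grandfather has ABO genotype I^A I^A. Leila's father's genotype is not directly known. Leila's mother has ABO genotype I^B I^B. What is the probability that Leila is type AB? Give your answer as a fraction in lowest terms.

Leila's father's ABO genotype from I^A i × I^A I^A: 1/2 I^A I^A, 1/2 I^A i.
Crossing each possibility with the mother I^B I^B and summing P(type AB): 1/2·1 + 1/2·1/2 = 3/4.

3/4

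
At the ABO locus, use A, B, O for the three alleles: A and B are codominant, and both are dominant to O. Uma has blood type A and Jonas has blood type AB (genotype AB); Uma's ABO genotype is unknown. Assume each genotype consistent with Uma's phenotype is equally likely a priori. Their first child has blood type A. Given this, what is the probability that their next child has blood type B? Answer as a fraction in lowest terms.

Possible genotypes: Uma ∈ {AA, AO}; Jonas ∈ {AB}.
Weight each parental genotype pair by prior × P(type-A child):
  AA × AB: posterior weight 1/2; P(next child type B) = 0.
  AO × AB: posterior weight 1/2; P(next child type B) = 1/4.
Weighted sum = 1/8.

1/8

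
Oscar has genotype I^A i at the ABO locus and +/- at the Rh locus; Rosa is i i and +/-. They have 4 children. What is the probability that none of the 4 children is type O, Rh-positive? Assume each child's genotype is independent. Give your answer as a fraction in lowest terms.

625/4096

ABO cross I^A i × i i → 1/2 O, 1/2 A.
Rh cross +/- × +/- → 3/4 Rh+, 1/4 Rh-; so P(type O, Rh-positive) = 1/2 × 3/4 = 3/8 per child.
P(not type O, Rh-positive) = 5/8 for one child; (5/8)^4 = 625/4096.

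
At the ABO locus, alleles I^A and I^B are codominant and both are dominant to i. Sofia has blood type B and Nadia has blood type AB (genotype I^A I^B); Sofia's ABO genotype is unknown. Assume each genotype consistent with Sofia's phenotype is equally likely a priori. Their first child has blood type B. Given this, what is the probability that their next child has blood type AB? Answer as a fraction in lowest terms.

Possible genotypes: Sofia ∈ {I^B I^B, I^B i}; Nadia ∈ {I^A I^B}.
Weight each parental genotype pair by prior × P(type-B child):
  I^B I^B × I^A I^B: posterior weight 1/2; P(next child type AB) = 1/2.
  I^B i × I^A I^B: posterior weight 1/2; P(next child type AB) = 1/4.
Weighted sum = 3/8.

3/8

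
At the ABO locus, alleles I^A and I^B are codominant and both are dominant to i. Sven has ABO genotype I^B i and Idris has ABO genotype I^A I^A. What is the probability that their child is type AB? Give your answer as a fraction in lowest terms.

1/2

ABO cross I^B i × I^A I^A → offspring phenotypes: 1/2 A, 1/2 AB.
So P(type AB) = 1/2.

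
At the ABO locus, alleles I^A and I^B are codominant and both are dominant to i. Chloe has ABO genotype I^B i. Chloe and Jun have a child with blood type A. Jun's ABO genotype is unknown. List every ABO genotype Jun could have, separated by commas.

I^A I^A, I^A I^B, I^A i

For each candidate genotype of Jun, check whether crossing it with I^B i can produce every observed child phenotype.
  I^A I^A → possible child types {A, AB} ✓
  I^A I^B → possible child types {A, B, AB} ✓
  I^A i → possible child types {O, A, B, AB} ✓
  I^B I^B → possible child types {B} ✗
  I^B i → possible child types {O, B} ✗
  i i → possible child types {O, B} ✗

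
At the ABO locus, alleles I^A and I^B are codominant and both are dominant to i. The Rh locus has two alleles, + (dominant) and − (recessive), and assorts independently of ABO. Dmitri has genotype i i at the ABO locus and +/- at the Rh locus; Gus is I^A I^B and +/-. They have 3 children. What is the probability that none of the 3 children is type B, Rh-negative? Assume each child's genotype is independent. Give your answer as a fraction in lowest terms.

ABO cross i i × I^A I^B → 1/2 A, 1/2 B.
Rh cross +/- × +/- → 3/4 Rh+, 1/4 Rh-; so P(type B, Rh-negative) = 1/2 × 1/4 = 1/8 per child.
P(not type B, Rh-negative) = 7/8 for one child; (7/8)^3 = 343/512.

343/512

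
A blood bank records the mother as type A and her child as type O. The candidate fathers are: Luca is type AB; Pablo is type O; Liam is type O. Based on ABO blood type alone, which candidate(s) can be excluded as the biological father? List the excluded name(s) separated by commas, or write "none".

Luca

A candidate is excluded only if no genotype consistent with his phenotype could produce a type O child with a type A mother.
Luca (type AB): no genotype consistent with that phenotype can produce a type-O child with a type-A mother.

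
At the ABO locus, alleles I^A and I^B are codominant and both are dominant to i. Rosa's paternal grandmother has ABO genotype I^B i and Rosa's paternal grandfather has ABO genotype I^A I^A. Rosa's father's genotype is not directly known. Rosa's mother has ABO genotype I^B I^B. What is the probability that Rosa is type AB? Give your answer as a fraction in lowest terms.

Rosa's father's ABO genotype from I^B i × I^A I^A: 1/2 I^A I^B, 1/2 I^A i.
Crossing each possibility with the mother I^B I^B and summing P(type AB): 1/2·1/2 + 1/2·1/2 = 1/2.

1/2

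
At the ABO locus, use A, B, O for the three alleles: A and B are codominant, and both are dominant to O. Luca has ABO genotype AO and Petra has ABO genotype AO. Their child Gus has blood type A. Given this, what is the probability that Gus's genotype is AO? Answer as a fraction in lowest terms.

Cross AO × AO → 1/4 AA, 1/2 AO, 1/4 OO.
Type-A genotypes among offspring: AA (1/4), AO (1/2); total 3/4.
P(AO | type A) = (1/2) / (3/4) = 2/3.

2/3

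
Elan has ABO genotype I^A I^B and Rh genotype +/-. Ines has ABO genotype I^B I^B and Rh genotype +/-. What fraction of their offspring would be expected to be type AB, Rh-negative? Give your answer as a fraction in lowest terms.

ABO cross I^A I^B × I^B I^B → offspring phenotypes: 1/2 B, 1/2 AB.
Rh cross +/- × +/- → 3/4 Rh+, 1/4 Rh-.
Independent loci: P(type AB, Rh-negative) = 1/2 × 1/4 = 1/8.

1/8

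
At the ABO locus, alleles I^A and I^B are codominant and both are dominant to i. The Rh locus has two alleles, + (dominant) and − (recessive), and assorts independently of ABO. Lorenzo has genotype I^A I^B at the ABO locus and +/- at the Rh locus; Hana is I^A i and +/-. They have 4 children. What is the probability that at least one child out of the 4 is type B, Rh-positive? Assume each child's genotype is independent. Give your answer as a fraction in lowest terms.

36975/65536

ABO cross I^A I^B × I^A i → 1/2 A, 1/4 B, 1/4 AB.
Rh cross +/- × +/- → 3/4 Rh+, 1/4 Rh-; so P(type B, Rh-positive) = 1/4 × 3/4 = 3/16 per child.
P(none) = (13/16)^4 = 28561/65536; P(at least one) = 1 − 28561/65536 = 36975/65536.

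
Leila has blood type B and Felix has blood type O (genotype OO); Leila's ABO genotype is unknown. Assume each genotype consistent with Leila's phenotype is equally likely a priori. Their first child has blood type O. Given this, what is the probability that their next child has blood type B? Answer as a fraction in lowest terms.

1/2

Possible genotypes: Leila ∈ {BB, BO}; Felix ∈ {OO}.
Weight each parental genotype pair by prior × P(type-O child):
  BO × OO: posterior weight 1; P(next child type B) = 1/2.
Weighted sum = 1/2.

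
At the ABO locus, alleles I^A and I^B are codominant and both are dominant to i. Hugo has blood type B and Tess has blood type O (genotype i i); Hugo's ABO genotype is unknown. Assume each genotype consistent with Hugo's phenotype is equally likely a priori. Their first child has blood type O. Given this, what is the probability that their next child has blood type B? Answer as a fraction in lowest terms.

Possible genotypes: Hugo ∈ {I^B I^B, I^B i}; Tess ∈ {i i}.
Weight each parental genotype pair by prior × P(type-O child):
  I^B i × i i: posterior weight 1; P(next child type B) = 1/2.
Weighted sum = 1/2.

1/2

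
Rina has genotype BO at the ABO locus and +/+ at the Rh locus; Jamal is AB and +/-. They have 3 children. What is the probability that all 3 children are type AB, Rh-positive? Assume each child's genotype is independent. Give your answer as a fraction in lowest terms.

ABO cross BO × AB → 1/4 A, 1/2 B, 1/4 AB.
Rh cross +/+ × +/- → 1 Rh+; so P(type AB, Rh-positive) = 1/4 × 1 = 1/4 per child.
All 3 independent: (1/4)^3 = 1/64.

1/64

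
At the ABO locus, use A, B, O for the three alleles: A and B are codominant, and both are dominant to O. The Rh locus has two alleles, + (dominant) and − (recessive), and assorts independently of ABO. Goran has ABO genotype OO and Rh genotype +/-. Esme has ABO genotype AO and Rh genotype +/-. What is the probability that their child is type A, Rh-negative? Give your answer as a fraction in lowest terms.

1/8

ABO cross OO × AO → offspring phenotypes: 1/2 O, 1/2 A.
Rh cross +/- × +/- → 3/4 Rh+, 1/4 Rh-.
Independent loci: P(type A, Rh-negative) = 1/2 × 1/4 = 1/8.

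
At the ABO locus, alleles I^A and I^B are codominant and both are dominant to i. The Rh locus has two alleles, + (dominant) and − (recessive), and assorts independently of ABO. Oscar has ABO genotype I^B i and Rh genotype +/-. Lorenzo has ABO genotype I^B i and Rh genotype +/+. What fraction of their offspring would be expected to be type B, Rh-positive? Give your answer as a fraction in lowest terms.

3/4

ABO cross I^B i × I^B i → offspring phenotypes: 1/4 O, 3/4 B.
Rh cross +/- × +/+ → 1 Rh+.
Independent loci: P(type B, Rh-positive) = 3/4 × 1 = 3/4.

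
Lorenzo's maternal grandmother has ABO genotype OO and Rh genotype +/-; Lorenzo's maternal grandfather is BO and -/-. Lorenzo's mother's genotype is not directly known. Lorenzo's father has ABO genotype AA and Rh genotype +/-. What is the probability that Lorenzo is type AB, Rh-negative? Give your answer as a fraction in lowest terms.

3/32

Lorenzo's mother's ABO genotype from OO × BO: 1/2 BO, 1/2 OO.
Crossing each possibility with the father AA and summing P(type AB): 1/2·1/2 + 1/2·0 = 1/4.
Similarly for Rh via the mother's Rh distribution: P(Rh-) = 3/8.
Independent loci: 1/4 × 3/8 = 3/32.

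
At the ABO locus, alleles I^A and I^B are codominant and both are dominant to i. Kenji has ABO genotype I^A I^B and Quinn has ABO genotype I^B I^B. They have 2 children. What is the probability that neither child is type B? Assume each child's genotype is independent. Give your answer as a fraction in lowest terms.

1/4

ABO cross I^A I^B × I^B I^B → 1/2 B, 1/2 AB.
So P(type B) = 1/2 per child.
P(not type B) = 1/2 for one child; (1/2)^2 = 1/4.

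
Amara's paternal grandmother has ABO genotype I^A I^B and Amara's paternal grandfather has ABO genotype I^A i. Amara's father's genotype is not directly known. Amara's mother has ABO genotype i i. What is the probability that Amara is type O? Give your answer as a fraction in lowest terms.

Amara's father's ABO genotype from I^A I^B × I^A i: 1/4 I^A I^A, 1/4 I^A I^B, 1/4 I^A i, 1/4 I^B i.
Crossing each possibility with the mother i i and summing P(type O): 1/4·0 + 1/4·0 + 1/4·1/2 + 1/4·1/2 = 1/4.

1/4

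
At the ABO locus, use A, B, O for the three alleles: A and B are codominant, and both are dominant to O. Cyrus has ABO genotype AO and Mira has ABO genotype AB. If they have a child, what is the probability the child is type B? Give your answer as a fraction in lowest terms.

ABO cross AO × AB → offspring phenotypes: 1/2 A, 1/4 B, 1/4 AB.
So P(type B) = 1/4.

1/4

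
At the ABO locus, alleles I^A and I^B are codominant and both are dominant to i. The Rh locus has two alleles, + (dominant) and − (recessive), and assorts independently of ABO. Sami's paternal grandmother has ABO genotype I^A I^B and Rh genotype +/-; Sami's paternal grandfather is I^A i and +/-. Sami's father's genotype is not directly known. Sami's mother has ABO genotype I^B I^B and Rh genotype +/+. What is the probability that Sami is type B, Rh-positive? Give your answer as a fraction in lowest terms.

Sami's father's ABO genotype from I^A I^B × I^A i: 1/4 I^A I^A, 1/4 I^A I^B, 1/4 I^A i, 1/4 I^B i.
Crossing each possibility with the mother I^B I^B and summing P(type B): 1/4·0 + 1/4·1/2 + 1/4·1/2 + 1/4·1 = 1/2.
Similarly for Rh via the father's Rh distribution: P(Rh+) = 1.
Independent loci: 1/2 × 1 = 1/2.

1/2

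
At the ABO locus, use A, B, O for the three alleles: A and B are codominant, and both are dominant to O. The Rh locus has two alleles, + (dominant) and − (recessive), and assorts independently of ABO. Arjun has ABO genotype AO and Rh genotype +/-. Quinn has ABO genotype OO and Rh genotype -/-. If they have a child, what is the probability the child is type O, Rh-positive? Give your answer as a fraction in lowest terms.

1/4

ABO cross AO × OO → offspring phenotypes: 1/2 O, 1/2 A.
Rh cross +/- × -/- → 1/2 Rh+, 1/2 Rh-.
Independent loci: P(type O, Rh-positive) = 1/2 × 1/2 = 1/4.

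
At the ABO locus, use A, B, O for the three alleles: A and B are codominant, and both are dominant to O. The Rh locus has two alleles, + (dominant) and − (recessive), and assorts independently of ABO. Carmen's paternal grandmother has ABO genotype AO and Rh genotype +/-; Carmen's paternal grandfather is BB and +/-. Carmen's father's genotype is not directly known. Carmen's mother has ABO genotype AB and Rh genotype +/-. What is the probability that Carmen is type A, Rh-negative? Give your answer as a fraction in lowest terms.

Carmen's father's ABO genotype from AO × BB: 1/2 AB, 1/2 BO.
Crossing each possibility with the mother AB and summing P(type A): 1/2·1/4 + 1/2·1/4 = 1/4.
Similarly for Rh via the father's Rh distribution: P(Rh-) = 1/4.
Independent loci: 1/4 × 1/4 = 1/16.

1/16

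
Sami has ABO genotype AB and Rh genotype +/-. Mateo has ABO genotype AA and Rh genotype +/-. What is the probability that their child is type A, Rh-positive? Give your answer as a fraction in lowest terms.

ABO cross AB × AA → offspring phenotypes: 1/2 A, 1/2 AB.
Rh cross +/- × +/- → 3/4 Rh+, 1/4 Rh-.
Independent loci: P(type A, Rh-positive) = 1/2 × 3/4 = 3/8.

3/8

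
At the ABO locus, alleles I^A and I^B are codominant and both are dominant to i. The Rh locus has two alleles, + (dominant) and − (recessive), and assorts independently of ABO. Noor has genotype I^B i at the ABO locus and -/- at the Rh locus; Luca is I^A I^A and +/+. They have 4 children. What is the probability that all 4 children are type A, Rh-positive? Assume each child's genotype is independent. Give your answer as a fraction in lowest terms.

1/16

ABO cross I^B i × I^A I^A → 1/2 A, 1/2 AB.
Rh cross -/- × +/+ → 1 Rh+; so P(type A, Rh-positive) = 1/2 × 1 = 1/2 per child.
All 4 independent: (1/2)^4 = 1/16.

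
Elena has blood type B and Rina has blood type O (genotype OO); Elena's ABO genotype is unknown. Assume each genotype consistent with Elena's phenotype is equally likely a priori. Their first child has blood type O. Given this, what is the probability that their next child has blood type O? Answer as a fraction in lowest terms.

1/2

Possible genotypes: Elena ∈ {BB, BO}; Rina ∈ {OO}.
Weight each parental genotype pair by prior × P(type-O child):
  BO × OO: posterior weight 1; P(next child type O) = 1/2.
Weighted sum = 1/2.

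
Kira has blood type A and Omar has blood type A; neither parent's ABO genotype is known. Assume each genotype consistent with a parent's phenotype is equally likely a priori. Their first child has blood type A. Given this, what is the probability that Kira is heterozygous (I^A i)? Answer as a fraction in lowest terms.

Possible genotypes: Kira ∈ {I^A I^A, I^A i}; Omar ∈ {I^A I^A, I^A i}.
Weight each parental genotype pair by prior × P(type-A child):
  I^A I^A × I^A I^A: posterior weight 4/15.
  I^A I^A × I^A i: posterior weight 4/15.
  I^A i × I^A I^A: posterior weight 4/15.
  I^A i × I^A i: posterior weight 1/5.
Sum the posterior weight over pairs where Kira is I^A i: 7/15.

7/15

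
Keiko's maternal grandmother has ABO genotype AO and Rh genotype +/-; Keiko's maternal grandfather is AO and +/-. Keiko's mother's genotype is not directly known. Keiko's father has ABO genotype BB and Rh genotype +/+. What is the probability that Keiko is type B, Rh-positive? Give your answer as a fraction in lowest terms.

Keiko's mother's ABO genotype from AO × AO: 1/4 AA, 1/2 AO, 1/4 OO.
Crossing each possibility with the father BB and summing P(type B): 1/4·0 + 1/2·1/2 + 1/4·1 = 1/2.
Similarly for Rh via the mother's Rh distribution: P(Rh+) = 1.
Independent loci: 1/2 × 1 = 1/2.

1/2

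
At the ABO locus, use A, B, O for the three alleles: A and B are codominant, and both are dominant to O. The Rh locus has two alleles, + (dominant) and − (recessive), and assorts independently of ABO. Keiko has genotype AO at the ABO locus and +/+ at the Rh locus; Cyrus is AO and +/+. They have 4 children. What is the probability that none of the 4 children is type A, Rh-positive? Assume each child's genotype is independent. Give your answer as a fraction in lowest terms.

ABO cross AO × AO → 1/4 O, 3/4 A.
Rh cross +/+ × +/+ → 1 Rh+; so P(type A, Rh-positive) = 3/4 × 1 = 3/4 per child.
P(not type A, Rh-positive) = 1/4 for one child; (1/4)^4 = 1/256.

1/256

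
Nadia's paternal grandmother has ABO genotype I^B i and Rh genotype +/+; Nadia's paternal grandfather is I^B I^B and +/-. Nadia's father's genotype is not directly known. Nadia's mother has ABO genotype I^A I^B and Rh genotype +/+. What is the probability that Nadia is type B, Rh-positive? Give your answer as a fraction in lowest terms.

Nadia's father's ABO genotype from I^B i × I^B I^B: 1/2 I^B I^B, 1/2 I^B i.
Crossing each possibility with the mother I^A I^B and summing P(type B): 1/2·1/2 + 1/2·1/2 = 1/2.
Similarly for Rh via the father's Rh distribution: P(Rh+) = 1.
Independent loci: 1/2 × 1 = 1/2.

1/2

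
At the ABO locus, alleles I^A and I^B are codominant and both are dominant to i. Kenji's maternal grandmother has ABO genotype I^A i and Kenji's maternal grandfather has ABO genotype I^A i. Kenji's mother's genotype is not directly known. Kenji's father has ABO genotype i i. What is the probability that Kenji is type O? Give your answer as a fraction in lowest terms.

1/2

Kenji's mother's ABO genotype from I^A i × I^A i: 1/4 I^A I^A, 1/2 I^A i, 1/4 i i.
Crossing each possibility with the father i i and summing P(type O): 1/4·0 + 1/2·1/2 + 1/4·1 = 1/2.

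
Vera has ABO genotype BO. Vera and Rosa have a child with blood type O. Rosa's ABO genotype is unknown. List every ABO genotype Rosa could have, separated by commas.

For each candidate genotype of Rosa, check whether crossing it with BO can produce every observed child phenotype.
  AA → possible child types {A, AB} ✗
  AB → possible child types {A, B, AB} ✗
  AO → possible child types {O, A, B, AB} ✓
  BB → possible child types {B} ✗
  BO → possible child types {O, B} ✓
  OO → possible child types {O, B} ✓

AO, BO, OO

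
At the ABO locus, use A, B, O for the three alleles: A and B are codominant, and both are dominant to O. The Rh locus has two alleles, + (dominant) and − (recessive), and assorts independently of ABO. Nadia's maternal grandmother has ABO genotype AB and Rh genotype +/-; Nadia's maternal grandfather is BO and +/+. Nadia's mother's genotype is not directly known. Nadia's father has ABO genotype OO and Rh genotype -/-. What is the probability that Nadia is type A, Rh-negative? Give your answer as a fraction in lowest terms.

1/16

Nadia's mother's ABO genotype from AB × BO: 1/4 AB, 1/4 AO, 1/4 BB, 1/4 BO.
Crossing each possibility with the father OO and summing P(type A): 1/4·1/2 + 1/4·1/2 + 1/4·0 + 1/4·0 = 1/4.
Similarly for Rh via the mother's Rh distribution: P(Rh-) = 1/4.
Independent loci: 1/4 × 1/4 = 1/16.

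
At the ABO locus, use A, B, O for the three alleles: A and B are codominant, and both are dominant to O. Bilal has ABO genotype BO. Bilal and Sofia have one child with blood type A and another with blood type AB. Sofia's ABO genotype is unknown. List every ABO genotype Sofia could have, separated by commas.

AA, AB, AO

For each candidate genotype of Sofia, check whether crossing it with BO can produce every observed child phenotype.
  AA → possible child types {A, AB} ✓
  AB → possible child types {A, B, AB} ✓
  AO → possible child types {O, A, B, AB} ✓
  BB → possible child types {B} ✗
  BO → possible child types {O, B} ✗
  OO → possible child types {O, B} ✗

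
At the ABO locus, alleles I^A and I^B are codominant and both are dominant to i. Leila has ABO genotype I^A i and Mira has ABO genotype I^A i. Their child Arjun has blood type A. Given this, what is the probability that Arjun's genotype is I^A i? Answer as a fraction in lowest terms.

Cross I^A i × I^A i → 1/4 I^A I^A, 1/2 I^A i, 1/4 i i.
Type-A genotypes among offspring: I^A I^A (1/4), I^A i (1/2); total 3/4.
P(I^A i | type A) = (1/2) / (3/4) = 2/3.

2/3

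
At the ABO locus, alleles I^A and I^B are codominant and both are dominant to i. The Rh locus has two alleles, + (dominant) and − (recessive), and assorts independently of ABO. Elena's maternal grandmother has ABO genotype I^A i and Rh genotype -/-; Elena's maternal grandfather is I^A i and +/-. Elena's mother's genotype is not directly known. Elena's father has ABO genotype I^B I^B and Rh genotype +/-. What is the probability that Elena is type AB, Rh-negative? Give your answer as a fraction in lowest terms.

3/16

Elena's mother's ABO genotype from I^A i × I^A i: 1/4 I^A I^A, 1/2 I^A i, 1/4 i i.
Crossing each possibility with the father I^B I^B and summing P(type AB): 1/4·1 + 1/2·1/2 + 1/4·0 = 1/2.
Similarly for Rh via the mother's Rh distribution: P(Rh-) = 3/8.
Independent loci: 1/2 × 3/8 = 3/16.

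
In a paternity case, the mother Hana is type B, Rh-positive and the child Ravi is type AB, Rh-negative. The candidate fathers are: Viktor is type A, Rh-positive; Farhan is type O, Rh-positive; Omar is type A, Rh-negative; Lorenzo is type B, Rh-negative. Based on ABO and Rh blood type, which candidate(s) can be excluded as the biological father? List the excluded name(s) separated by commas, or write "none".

Farhan, Lorenzo

A candidate is excluded only if no genotype consistent with his phenotype could produce a type AB, Rh-negative child with a type B, Rh-positive mother.
Farhan (type O, Rh+): no genotype consistent with that phenotype can produce a type-AB Rh- child with a type-B mother.
Lorenzo (type B, Rh-): no genotype consistent with that phenotype can produce a type-AB Rh- child with a type-B mother.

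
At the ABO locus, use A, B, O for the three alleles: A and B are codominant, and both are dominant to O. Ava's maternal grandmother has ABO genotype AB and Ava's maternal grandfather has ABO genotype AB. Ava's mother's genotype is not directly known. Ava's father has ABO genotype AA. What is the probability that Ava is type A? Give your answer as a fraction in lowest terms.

Ava's mother's ABO genotype from AB × AB: 1/4 AA, 1/2 AB, 1/4 BB.
Crossing each possibility with the father AA and summing P(type A): 1/4·1 + 1/2·1/2 + 1/4·0 = 1/2.

1/2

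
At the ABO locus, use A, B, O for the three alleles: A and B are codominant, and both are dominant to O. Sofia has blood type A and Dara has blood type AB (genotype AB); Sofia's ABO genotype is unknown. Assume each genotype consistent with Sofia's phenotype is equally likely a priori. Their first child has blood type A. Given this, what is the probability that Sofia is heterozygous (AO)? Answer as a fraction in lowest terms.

Possible genotypes: Sofia ∈ {AA, AO}; Dara ∈ {AB}.
Weight each parental genotype pair by prior × P(type-A child):
  AA × AB: posterior weight 1/2.
  AO × AB: posterior weight 1/2.
Sum the posterior weight over pairs where Sofia is AO: 1/2.

1/2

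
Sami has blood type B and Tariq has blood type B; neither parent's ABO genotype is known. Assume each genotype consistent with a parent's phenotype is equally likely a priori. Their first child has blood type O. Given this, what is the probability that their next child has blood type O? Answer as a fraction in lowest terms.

1/4

Possible genotypes: Sami ∈ {I^B I^B, I^B i}; Tariq ∈ {I^B I^B, I^B i}.
Weight each parental genotype pair by prior × P(type-O child):
  I^B i × I^B i: posterior weight 1; P(next child type O) = 1/4.
Weighted sum = 1/4.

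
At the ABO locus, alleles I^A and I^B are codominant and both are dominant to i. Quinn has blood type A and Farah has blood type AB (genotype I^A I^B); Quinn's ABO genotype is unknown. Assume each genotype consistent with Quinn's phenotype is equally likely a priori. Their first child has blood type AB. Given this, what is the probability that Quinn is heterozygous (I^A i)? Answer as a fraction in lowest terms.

Possible genotypes: Quinn ∈ {I^A I^A, I^A i}; Farah ∈ {I^A I^B}.
Weight each parental genotype pair by prior × P(type-AB child):
  I^A I^A × I^A I^B: posterior weight 2/3.
  I^A i × I^A I^B: posterior weight 1/3.
Sum the posterior weight over pairs where Quinn is I^A i: 1/3.

1/3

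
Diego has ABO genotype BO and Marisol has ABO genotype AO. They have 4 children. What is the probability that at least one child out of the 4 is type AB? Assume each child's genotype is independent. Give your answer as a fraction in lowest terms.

175/256

ABO cross BO × AO → 1/4 O, 1/4 A, 1/4 B, 1/4 AB.
So P(type AB) = 1/4 per child.
P(none) = (3/4)^4 = 81/256; P(at least one) = 1 − 81/256 = 175/256.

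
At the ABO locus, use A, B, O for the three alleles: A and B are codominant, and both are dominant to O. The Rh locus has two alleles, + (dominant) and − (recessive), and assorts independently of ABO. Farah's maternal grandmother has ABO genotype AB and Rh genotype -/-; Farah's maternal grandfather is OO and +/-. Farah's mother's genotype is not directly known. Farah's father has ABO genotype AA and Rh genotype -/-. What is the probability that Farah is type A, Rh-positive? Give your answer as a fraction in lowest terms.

3/16

Farah's mother's ABO genotype from AB × OO: 1/2 AO, 1/2 BO.
Crossing each possibility with the father AA and summing P(type A): 1/2·1 + 1/2·1/2 = 3/4.
Similarly for Rh via the mother's Rh distribution: P(Rh+) = 1/4.
Independent loci: 3/4 × 1/4 = 3/16.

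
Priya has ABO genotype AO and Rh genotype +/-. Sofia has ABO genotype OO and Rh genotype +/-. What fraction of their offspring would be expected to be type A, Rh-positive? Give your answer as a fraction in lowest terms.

3/8

ABO cross AO × OO → offspring phenotypes: 1/2 O, 1/2 A.
Rh cross +/- × +/- → 3/4 Rh+, 1/4 Rh-.
Independent loci: P(type A, Rh-positive) = 1/2 × 3/4 = 3/8.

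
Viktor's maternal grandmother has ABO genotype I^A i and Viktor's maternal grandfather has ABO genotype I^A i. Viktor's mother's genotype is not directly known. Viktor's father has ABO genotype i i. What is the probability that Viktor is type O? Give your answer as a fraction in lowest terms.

1/2

Viktor's mother's ABO genotype from I^A i × I^A i: 1/4 I^A I^A, 1/2 I^A i, 1/4 i i.
Crossing each possibility with the father i i and summing P(type O): 1/4·0 + 1/2·1/2 + 1/4·1 = 1/2.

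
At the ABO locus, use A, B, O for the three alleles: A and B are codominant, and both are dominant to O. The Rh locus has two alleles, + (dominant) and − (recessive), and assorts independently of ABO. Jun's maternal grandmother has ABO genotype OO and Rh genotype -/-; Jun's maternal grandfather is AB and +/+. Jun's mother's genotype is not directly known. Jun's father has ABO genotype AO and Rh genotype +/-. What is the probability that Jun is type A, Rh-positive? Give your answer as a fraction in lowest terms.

Jun's mother's ABO genotype from OO × AB: 1/2 AO, 1/2 BO.
Crossing each possibility with the father AO and summing P(type A): 1/2·3/4 + 1/2·1/4 = 1/2.
Similarly for Rh via the mother's Rh distribution: P(Rh+) = 3/4.
Independent loci: 1/2 × 3/4 = 3/8.

3/8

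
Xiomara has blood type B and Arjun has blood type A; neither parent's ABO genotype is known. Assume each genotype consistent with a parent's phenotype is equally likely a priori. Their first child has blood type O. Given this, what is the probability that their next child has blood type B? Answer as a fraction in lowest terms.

1/4

Possible genotypes: Xiomara ∈ {I^B I^B, I^B i}; Arjun ∈ {I^A I^A, I^A i}.
Weight each parental genotype pair by prior × P(type-O child):
  I^B i × I^A i: posterior weight 1; P(next child type B) = 1/4.
Weighted sum = 1/4.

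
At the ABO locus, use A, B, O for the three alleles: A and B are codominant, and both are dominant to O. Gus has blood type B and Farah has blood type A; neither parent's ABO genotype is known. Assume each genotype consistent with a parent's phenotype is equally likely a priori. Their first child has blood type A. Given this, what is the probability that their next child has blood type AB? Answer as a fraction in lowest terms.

Possible genotypes: Gus ∈ {BB, BO}; Farah ∈ {AA, AO}.
Weight each parental genotype pair by prior × P(type-A child):
  BO × AA: posterior weight 2/3; P(next child type AB) = 1/2.
  BO × AO: posterior weight 1/3; P(next child type AB) = 1/4.
Weighted sum = 5/12.

5/12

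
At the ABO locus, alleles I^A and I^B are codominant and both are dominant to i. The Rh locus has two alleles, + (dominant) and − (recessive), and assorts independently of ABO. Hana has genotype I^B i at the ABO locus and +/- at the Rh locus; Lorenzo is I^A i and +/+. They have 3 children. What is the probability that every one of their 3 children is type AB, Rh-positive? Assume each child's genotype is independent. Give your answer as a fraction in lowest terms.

ABO cross I^B i × I^A i → 1/4 O, 1/4 A, 1/4 B, 1/4 AB.
Rh cross +/- × +/+ → 1 Rh+; so P(type AB, Rh-positive) = 1/4 × 1 = 1/4 per child.
All 3 independent: (1/4)^3 = 1/64.

1/64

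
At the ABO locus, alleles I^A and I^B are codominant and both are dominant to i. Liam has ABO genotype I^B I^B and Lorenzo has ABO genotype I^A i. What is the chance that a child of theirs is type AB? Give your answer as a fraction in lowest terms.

ABO cross I^B I^B × I^A i → offspring phenotypes: 1/2 B, 1/2 AB.
So P(type AB) = 1/2.

1/2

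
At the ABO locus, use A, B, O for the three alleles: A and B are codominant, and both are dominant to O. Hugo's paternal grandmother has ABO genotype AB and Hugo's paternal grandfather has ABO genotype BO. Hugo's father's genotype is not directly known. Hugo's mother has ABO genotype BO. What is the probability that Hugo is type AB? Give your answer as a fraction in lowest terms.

Hugo's father's ABO genotype from AB × BO: 1/4 AB, 1/4 AO, 1/4 BB, 1/4 BO.
Crossing each possibility with the mother BO and summing P(type AB): 1/4·1/4 + 1/4·1/4 + 1/4·0 + 1/4·0 = 1/8.

1/8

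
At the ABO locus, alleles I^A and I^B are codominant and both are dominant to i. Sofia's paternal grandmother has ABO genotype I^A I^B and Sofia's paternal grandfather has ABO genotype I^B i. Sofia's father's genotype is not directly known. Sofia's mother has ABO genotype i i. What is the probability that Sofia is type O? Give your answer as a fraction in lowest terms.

Sofia's father's ABO genotype from I^A I^B × I^B i: 1/4 I^A I^B, 1/4 I^A i, 1/4 I^B I^B, 1/4 I^B i.
Crossing each possibility with the mother i i and summing P(type O): 1/4·0 + 1/4·1/2 + 1/4·0 + 1/4·1/2 = 1/4.

1/4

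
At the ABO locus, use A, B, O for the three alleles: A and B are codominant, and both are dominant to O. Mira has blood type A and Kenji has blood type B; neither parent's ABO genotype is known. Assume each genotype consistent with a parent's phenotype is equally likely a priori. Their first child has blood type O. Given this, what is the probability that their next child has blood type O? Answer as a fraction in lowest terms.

Possible genotypes: Mira ∈ {AA, AO}; Kenji ∈ {BB, BO}.
Weight each parental genotype pair by prior × P(type-O child):
  AO × BO: posterior weight 1; P(next child type O) = 1/4.
Weighted sum = 1/4.

1/4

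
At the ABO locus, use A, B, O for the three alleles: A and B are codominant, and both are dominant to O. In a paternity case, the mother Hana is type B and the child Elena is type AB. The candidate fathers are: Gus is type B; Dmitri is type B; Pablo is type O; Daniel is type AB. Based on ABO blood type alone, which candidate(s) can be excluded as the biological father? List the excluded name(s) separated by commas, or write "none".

A candidate is excluded only if no genotype consistent with his phenotype could produce a type AB child with a type B mother.
Gus (type B): no genotype consistent with that phenotype can produce a type-AB child with a type-B mother.
Dmitri (type B): no genotype consistent with that phenotype can produce a type-AB child with a type-B mother.
Pablo (type O): no genotype consistent with that phenotype can produce a type-AB child with a type-B mother.

Gus, Dmitri, Pablo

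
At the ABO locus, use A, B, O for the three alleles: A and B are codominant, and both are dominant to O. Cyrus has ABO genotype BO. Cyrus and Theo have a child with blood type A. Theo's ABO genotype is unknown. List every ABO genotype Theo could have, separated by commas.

AA, AB, AO

For each candidate genotype of Theo, check whether crossing it with BO can produce every observed child phenotype.
  AA → possible child types {A, AB} ✓
  AB → possible child types {A, B, AB} ✓
  AO → possible child types {O, A, B, AB} ✓
  BB → possible child types {B} ✗
  BO → possible child types {O, B} ✗
  OO → possible child types {O, B} ✗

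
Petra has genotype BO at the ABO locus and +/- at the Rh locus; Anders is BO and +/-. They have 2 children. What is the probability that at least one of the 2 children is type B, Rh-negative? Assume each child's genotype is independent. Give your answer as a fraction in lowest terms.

87/256

ABO cross BO × BO → 1/4 O, 3/4 B.
Rh cross +/- × +/- → 3/4 Rh+, 1/4 Rh-; so P(type B, Rh-negative) = 3/4 × 1/4 = 3/16 per child.
P(none) = (13/16)^2 = 169/256; P(at least one) = 1 − 169/256 = 87/256.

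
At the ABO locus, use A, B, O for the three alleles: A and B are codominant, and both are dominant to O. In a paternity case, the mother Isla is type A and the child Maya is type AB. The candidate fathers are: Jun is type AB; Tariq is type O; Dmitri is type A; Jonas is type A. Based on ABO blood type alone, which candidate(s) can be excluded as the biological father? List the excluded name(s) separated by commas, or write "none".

A candidate is excluded only if no genotype consistent with his phenotype could produce a type AB child with a type A mother.
Tariq (type O): no genotype consistent with that phenotype can produce a type-AB child with a type-A mother.
Dmitri (type A): no genotype consistent with that phenotype can produce a type-AB child with a type-A mother.
Jonas (type A): no genotype consistent with that phenotype can produce a type-AB child with a type-A mother.

Tariq, Dmitri, Jonas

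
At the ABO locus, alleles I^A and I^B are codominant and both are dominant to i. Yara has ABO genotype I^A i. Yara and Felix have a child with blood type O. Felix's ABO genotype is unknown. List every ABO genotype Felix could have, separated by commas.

For each candidate genotype of Felix, check whether crossing it with I^A i can produce every observed child phenotype.
  I^A I^A → possible child types {A} ✗
  I^A I^B → possible child types {A, B, AB} ✗
  I^A i → possible child types {O, A} ✓
  I^B I^B → possible child types {B, AB} ✗
  I^B i → possible child types {O, A, B, AB} ✓
  i i → possible child types {O, A} ✓

I^A i, I^B i, i i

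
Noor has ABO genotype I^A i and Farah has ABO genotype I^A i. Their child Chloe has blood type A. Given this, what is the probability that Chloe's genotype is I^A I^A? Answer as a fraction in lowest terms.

1/3

Cross I^A i × I^A i → 1/4 I^A I^A, 1/2 I^A i, 1/4 i i.
Type-A genotypes among offspring: I^A I^A (1/4), I^A i (1/2); total 3/4.
P(I^A I^A | type A) = (1/4) / (3/4) = 1/3.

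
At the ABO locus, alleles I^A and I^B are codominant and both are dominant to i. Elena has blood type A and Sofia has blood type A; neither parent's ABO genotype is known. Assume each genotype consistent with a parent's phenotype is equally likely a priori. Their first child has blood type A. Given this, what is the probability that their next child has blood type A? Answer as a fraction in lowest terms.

Possible genotypes: Elena ∈ {I^A I^A, I^A i}; Sofia ∈ {I^A I^A, I^A i}.
Weight each parental genotype pair by prior × P(type-A child):
  I^A I^A × I^A I^A: posterior weight 4/15; P(next child type A) = 1.
  I^A I^A × I^A i: posterior weight 4/15; P(next child type A) = 1.
  I^A i × I^A I^A: posterior weight 4/15; P(next child type A) = 1.
  I^A i × I^A i: posterior weight 1/5; P(next child type A) = 3/4.
Weighted sum = 19/20.

19/20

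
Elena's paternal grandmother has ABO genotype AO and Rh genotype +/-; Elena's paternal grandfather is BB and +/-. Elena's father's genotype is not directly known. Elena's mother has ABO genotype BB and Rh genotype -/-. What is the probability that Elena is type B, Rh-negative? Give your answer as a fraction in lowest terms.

Elena's father's ABO genotype from AO × BB: 1/2 AB, 1/2 BO.
Crossing each possibility with the mother BB and summing P(type B): 1/2·1/2 + 1/2·1 = 3/4.
Similarly for Rh via the father's Rh distribution: P(Rh-) = 1/2.
Independent loci: 3/4 × 1/2 = 3/8.

3/8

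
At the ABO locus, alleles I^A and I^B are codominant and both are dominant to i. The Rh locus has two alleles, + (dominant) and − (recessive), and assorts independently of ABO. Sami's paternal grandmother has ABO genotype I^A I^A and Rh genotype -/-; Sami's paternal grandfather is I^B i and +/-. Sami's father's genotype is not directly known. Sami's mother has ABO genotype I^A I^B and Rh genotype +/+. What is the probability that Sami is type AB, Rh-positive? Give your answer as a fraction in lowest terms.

3/8

Sami's father's ABO genotype from I^A I^A × I^B i: 1/2 I^A I^B, 1/2 I^A i.
Crossing each possibility with the mother I^A I^B and summing P(type AB): 1/2·1/2 + 1/2·1/4 = 3/8.
Similarly for Rh via the father's Rh distribution: P(Rh+) = 1.
Independent loci: 3/8 × 1 = 3/8.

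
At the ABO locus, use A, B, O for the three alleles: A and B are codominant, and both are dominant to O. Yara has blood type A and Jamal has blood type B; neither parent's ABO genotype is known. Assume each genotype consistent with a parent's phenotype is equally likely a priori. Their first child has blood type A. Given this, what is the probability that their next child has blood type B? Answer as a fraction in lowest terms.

Possible genotypes: Yara ∈ {AA, AO}; Jamal ∈ {BB, BO}.
Weight each parental genotype pair by prior × P(type-A child):
  AA × BO: posterior weight 2/3; P(next child type B) = 0.
  AO × BO: posterior weight 1/3; P(next child type B) = 1/4.
Weighted sum = 1/12.

1/12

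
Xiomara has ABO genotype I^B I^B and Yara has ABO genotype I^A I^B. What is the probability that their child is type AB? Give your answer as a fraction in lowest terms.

1/2

ABO cross I^B I^B × I^A I^B → offspring phenotypes: 1/2 B, 1/2 AB.
So P(type AB) = 1/2.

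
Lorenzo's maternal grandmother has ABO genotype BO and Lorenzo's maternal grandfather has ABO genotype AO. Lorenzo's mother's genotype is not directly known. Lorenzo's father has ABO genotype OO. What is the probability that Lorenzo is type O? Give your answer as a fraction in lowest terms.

Lorenzo's mother's ABO genotype from BO × AO: 1/4 AB, 1/4 AO, 1/4 BO, 1/4 OO.
Crossing each possibility with the father OO and summing P(type O): 1/4·0 + 1/4·1/2 + 1/4·1/2 + 1/4·1 = 1/2.

1/2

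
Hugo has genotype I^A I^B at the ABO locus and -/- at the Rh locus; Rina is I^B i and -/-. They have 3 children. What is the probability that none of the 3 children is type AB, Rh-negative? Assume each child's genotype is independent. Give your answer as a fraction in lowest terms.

ABO cross I^A I^B × I^B i → 1/4 A, 1/2 B, 1/4 AB.
Rh cross -/- × -/- → 1 Rh-; so P(type AB, Rh-negative) = 1/4 × 1 = 1/4 per child.
P(not type AB, Rh-negative) = 3/4 for one child; (3/4)^3 = 27/64.

27/64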